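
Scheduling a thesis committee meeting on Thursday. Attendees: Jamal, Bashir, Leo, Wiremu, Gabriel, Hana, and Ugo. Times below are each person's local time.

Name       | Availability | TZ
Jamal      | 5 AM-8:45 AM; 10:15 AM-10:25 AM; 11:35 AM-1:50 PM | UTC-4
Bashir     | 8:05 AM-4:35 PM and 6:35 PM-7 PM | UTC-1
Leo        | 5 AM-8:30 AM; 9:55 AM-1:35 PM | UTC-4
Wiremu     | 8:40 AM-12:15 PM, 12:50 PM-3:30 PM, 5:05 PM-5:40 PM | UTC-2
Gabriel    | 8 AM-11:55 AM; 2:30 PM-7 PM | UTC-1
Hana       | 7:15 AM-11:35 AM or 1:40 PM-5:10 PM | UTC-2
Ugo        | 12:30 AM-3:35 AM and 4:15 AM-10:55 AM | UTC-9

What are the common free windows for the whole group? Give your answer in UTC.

10:40-12:30, 15:40-17:30

Jamal in UTC: 09:00-12:45, 14:15-14:25, 15:35-17:50 (add 4h to convert from UTC-4).
Bashir in UTC: 09:05-17:35, 19:35-20:00 (add 1h to convert from UTC-1).
Leo in UTC: 09:00-12:30, 13:55-17:35 (add 4h to convert from UTC-4).
Wiremu in UTC: 10:40-14:15, 14:50-17:30, 19:05-19:40 (add 2h to convert from UTC-2).
Gabriel in UTC: 09:00-12:55, 15:30-20:00 (add 1h to convert from UTC-1).
Hana in UTC: 09:15-13:35, 15:40-19:10 (add 2h to convert from UTC-2).
Ugo in UTC: 09:30-12:35, 13:15-19:55 (add 9h to convert from UTC-9).
Jamal ∩ Bashir: 09:05-12:45, 14:15-14:25, 15:35-17:35.
Jamal ∩ Bashir ∩ Leo: 09:05-12:30, 14:15-14:25, 15:35-17:35.
Jamal ∩ Bashir ∩ Leo ∩ Wiremu: 10:40-12:30, 15:35-17:30.
Jamal ∩ Bashir ∩ Leo ∩ Wiremu ∩ Gabriel: 10:40-12:30, 15:35-17:30.
Jamal ∩ Bashir ∩ Leo ∩ Wiremu ∩ Gabriel ∩ Hana: 10:40-12:30, 15:40-17:30.
Jamal ∩ Bashir ∩ Leo ∩ Wiremu ∩ Gabriel ∩ Hana ∩ Ugo: 10:40-12:30, 15:40-17:30.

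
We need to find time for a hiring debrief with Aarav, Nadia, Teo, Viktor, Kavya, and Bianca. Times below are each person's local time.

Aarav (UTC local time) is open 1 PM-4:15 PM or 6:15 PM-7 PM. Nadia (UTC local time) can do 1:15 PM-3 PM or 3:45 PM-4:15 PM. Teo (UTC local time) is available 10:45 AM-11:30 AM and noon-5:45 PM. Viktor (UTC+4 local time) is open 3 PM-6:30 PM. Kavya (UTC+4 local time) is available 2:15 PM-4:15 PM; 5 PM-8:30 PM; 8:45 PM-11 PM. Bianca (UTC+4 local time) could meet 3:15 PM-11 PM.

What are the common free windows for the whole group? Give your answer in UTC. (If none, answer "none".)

13:15-14:30

Aarav in UTC: 13:00-16:15, 18:15-19:00.
Nadia in UTC: 13:15-15:00, 15:45-16:15.
Teo in UTC: 10:45-11:30, 12:00-17:45.
Viktor in UTC: 11:00-14:30 (subtract 4h to convert from UTC+4).
Kavya in UTC: 10:15-12:15, 13:00-16:30, 16:45-19:00 (subtract 4h to convert from UTC+4).
Bianca in UTC: 11:15-19:00 (subtract 4h to convert from UTC+4).
Aarav ∩ Nadia: 13:15-15:00, 15:45-16:15.
Aarav ∩ Nadia ∩ Teo: 13:15-15:00, 15:45-16:15.
Aarav ∩ Nadia ∩ Teo ∩ Viktor: 13:15-14:30.
Aarav ∩ Nadia ∩ Teo ∩ Viktor ∩ Kavya: 13:15-14:30.
Aarav ∩ Nadia ∩ Teo ∩ Viktor ∩ Kavya ∩ Bianca: 13:15-14:30.
Those are the intersection windows.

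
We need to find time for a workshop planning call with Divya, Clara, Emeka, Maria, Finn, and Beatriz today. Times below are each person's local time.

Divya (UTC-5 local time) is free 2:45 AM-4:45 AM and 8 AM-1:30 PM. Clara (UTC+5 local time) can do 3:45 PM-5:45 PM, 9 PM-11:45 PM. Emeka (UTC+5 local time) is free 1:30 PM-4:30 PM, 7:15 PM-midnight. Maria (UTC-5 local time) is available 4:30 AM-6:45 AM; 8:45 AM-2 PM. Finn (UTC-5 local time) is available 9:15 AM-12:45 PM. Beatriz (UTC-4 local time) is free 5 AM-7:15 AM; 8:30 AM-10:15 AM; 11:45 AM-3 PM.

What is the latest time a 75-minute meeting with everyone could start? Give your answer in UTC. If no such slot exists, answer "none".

16:30

Divya in UTC: 07:45-09:45, 13:00-18:30 (add 5h to convert from UTC-5).
Clara in UTC: 10:45-12:45, 16:00-18:45 (subtract 5h to convert from UTC+5).
Emeka in UTC: 08:30-11:30, 14:15-19:00 (subtract 5h to convert from UTC+5).
Maria in UTC: 09:30-11:45, 13:45-19:00 (add 5h to convert from UTC-5).
Finn in UTC: 14:15-17:45 (add 5h to convert from UTC-5).
Beatriz in UTC: 09:00-11:15, 12:30-14:15, 15:45-19:00 (add 4h to convert from UTC-4).
Divya ∩ Clara: 16:00-18:30.
Divya ∩ Clara ∩ Emeka: 16:00-18:30.
Divya ∩ Clara ∩ Emeka ∩ Maria: 16:00-18:30.
Divya ∩ Clara ∩ Emeka ∩ Maria ∩ Finn: 16:00-17:45.
Divya ∩ Clara ∩ Emeka ∩ Maria ∩ Finn ∩ Beatriz: 16:00-17:45.
Those are the intersection windows.
The last common window of at least 75 minutes is 16:00-17:45; a 75-minute meeting can start as late as 16:30 and still end by 17:45.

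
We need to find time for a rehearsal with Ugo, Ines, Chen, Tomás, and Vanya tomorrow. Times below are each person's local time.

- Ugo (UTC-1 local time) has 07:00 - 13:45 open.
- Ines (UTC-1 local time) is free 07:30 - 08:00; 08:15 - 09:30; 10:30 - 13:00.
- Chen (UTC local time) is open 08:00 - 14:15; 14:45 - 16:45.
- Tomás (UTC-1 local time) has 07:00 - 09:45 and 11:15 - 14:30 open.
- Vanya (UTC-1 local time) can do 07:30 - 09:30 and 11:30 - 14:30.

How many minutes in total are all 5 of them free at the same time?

195

Ugo in UTC: 08:00-14:45 (add 1h to convert from UTC-1).
Ines in UTC: 08:30-09:00, 09:15-10:30, 11:30-14:00 (add 1h to convert from UTC-1).
Chen in UTC: 08:00-14:15, 14:45-16:45.
Tomás in UTC: 08:00-10:45, 12:15-15:30 (add 1h to convert from UTC-1).
Vanya in UTC: 08:30-10:30, 12:30-15:30 (add 1h to convert from UTC-1).
Ugo ∩ Ines: 08:30-09:00, 09:15-10:30, 11:30-14:00.
Ugo ∩ Ines ∩ Chen: 08:30-09:00, 09:15-10:30, 11:30-14:00.
Ugo ∩ Ines ∩ Chen ∩ Tomás: 08:30-09:00, 09:15-10:30, 12:15-14:00.
Ugo ∩ Ines ∩ Chen ∩ Tomás ∩ Vanya: 08:30-09:00, 09:15-10:30, 12:30-14:00.
Summing the common windows: 30 + 75 + 90 = 195 minutes.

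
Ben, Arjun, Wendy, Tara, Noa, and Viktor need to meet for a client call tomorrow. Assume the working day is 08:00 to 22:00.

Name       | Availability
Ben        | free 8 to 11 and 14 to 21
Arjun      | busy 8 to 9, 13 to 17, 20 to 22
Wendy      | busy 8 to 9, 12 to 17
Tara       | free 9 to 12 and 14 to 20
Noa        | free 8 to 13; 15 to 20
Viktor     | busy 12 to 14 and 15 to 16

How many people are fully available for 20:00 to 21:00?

3

Ben free: 08:00-11:00, 14:00-21:00.
Arjun free: 09:00-13:00, 17:00-20:00 (invert busy blocks within the working day).
Wendy free: 09:00-12:00, 17:00-22:00 (invert busy blocks within the working day).
Tara free: 09:00-12:00, 14:00-20:00.
Noa free: 08:00-13:00, 15:00-20:00.
Viktor free: 08:00-12:00, 14:00-15:00, 16:00-22:00 (invert busy blocks within the working day).
Ben, Wendy, and Viktor can make the full 20:00-21:00 slot — that's 3.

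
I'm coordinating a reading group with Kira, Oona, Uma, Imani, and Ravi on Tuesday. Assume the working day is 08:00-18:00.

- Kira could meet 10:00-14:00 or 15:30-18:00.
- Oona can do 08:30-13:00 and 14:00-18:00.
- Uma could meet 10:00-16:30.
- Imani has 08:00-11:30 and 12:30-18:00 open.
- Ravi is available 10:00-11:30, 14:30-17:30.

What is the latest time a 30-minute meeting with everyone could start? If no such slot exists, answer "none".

Kira ∩ Oona: 10:00-13:00, 15:30-18:00.
Kira ∩ Oona ∩ Uma: 10:00-13:00, 15:30-16:30.
Kira ∩ Oona ∩ Uma ∩ Imani: 10:00-11:30, 12:30-13:00, 15:30-16:30.
Kira ∩ Oona ∩ Uma ∩ Imani ∩ Ravi: 10:00-11:30, 15:30-16:30.
So the common availability across everyone is 10:00-11:30, 15:30-16:30.
The last common window of at least 30 minutes is 15:30-16:30; a 30-minute meeting can start as late as 16:00 and still end by 16:30.

16:00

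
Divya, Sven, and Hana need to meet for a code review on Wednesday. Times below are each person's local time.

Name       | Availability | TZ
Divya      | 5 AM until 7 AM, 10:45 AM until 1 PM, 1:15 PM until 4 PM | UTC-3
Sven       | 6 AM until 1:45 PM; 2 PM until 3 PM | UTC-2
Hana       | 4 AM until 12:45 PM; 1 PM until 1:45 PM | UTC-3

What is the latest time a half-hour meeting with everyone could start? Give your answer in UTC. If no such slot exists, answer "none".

Divya in UTC: 08:00-10:00, 13:45-16:00, 16:15-19:00 (add 3h to convert from UTC-3).
Sven in UTC: 08:00-15:45, 16:00-17:00 (add 2h to convert from UTC-2).
Hana in UTC: 07:00-15:45, 16:00-16:45 (add 3h to convert from UTC-3).
Divya ∩ Sven: 08:00-10:00, 13:45-15:45, 16:15-17:00.
Divya ∩ Sven ∩ Hana: 08:00-10:00, 13:45-15:45, 16:15-16:45.
Those are the intersection windows.
The last common window of at least 30 minutes is 16:15-16:45; a 30-minute meeting can start as late as 16:15 and still end by 16:45.

16:15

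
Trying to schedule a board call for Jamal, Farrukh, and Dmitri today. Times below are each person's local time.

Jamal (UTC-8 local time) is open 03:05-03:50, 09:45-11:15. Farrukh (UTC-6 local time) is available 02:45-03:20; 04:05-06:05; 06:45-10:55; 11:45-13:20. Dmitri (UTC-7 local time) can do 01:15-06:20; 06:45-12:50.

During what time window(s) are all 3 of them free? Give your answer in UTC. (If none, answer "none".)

Jamal in UTC: 11:05-11:50, 17:45-19:15 (add 8h to convert from UTC-8).
Farrukh in UTC: 08:45-09:20, 10:05-12:05, 12:45-16:55, 17:45-19:20 (add 6h to convert from UTC-6).
Dmitri in UTC: 08:15-13:20, 13:45-19:50 (add 7h to convert from UTC-7).
Jamal ∩ Farrukh: 11:05-11:50, 17:45-19:15.
Jamal ∩ Farrukh ∩ Dmitri: 11:05-11:50, 17:45-19:15.

11:05-11:50, 17:45-19:15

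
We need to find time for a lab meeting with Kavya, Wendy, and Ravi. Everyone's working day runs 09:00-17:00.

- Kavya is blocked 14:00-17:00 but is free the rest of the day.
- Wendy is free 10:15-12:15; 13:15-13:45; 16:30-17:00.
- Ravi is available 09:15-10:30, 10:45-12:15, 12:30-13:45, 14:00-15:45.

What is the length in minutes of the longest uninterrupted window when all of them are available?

90

Kavya free: 09:00-14:00 (invert busy blocks within the working day).
Wendy free: 10:15-12:15, 13:15-13:45, 16:30-17:00.
Ravi free: 09:15-10:30, 10:45-12:15, 12:30-13:45, 14:00-15:45.
Kavya ∩ Wendy: 10:15-12:15, 13:15-13:45.
Kavya ∩ Wendy ∩ Ravi: 10:15-10:30, 10:45-12:15, 13:15-13:45.
The longest is 10:45-12:15 at 90 minutes.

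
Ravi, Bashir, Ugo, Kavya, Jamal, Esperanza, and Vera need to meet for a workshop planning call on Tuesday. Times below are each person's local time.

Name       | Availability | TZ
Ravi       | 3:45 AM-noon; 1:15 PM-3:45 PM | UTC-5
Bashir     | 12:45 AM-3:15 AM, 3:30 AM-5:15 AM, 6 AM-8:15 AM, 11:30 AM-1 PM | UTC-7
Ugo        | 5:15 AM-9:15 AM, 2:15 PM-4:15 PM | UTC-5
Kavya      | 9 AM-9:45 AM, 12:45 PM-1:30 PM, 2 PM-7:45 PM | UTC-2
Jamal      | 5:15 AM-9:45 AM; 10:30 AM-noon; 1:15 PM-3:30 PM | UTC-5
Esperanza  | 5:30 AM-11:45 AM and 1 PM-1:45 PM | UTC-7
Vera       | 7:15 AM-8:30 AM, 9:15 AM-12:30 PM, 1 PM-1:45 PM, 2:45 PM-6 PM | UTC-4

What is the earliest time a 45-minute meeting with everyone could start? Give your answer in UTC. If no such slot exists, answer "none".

none

Ravi in UTC: 08:45-17:00, 18:15-20:45 (add 5h to convert from UTC-5).
Bashir in UTC: 07:45-10:15, 10:30-12:15, 13:00-15:15, 18:30-20:00 (add 7h to convert from UTC-7).
Ugo in UTC: 10:15-14:15, 19:15-21:15 (add 5h to convert from UTC-5).
Kavya in UTC: 11:00-11:45, 14:45-15:30, 16:00-21:45 (add 2h to convert from UTC-2).
Jamal in UTC: 10:15-14:45, 15:30-17:00, 18:15-20:30 (add 5h to convert from UTC-5).
Esperanza in UTC: 12:30-18:45, 20:00-20:45 (add 7h to convert from UTC-7).
Vera in UTC: 11:15-12:30, 13:15-16:30, 17:00-17:45, 18:45-22:00 (add 4h to convert from UTC-4).
Ravi ∩ Bashir: 08:45-10:15, 10:30-12:15, 13:00-15:15, 18:30-20:00.
Ravi ∩ Bashir ∩ Ugo: 10:30-12:15, 13:00-14:15, 19:15-20:00.
Ravi ∩ Bashir ∩ Ugo ∩ Kavya: 11:00-11:45, 19:15-20:00.
Ravi ∩ Bashir ∩ Ugo ∩ Kavya ∩ Jamal: 11:00-11:45, 19:15-20:00.
Ravi ∩ Bashir ∩ Ugo ∩ Kavya ∩ Jamal ∩ Esperanza: ∅.
Ravi ∩ Bashir ∩ Ugo ∩ Kavya ∩ Jamal ∩ Esperanza ∩ Vera: ∅.
There is no time when everyone is free.
No common window is at least 45 minutes long.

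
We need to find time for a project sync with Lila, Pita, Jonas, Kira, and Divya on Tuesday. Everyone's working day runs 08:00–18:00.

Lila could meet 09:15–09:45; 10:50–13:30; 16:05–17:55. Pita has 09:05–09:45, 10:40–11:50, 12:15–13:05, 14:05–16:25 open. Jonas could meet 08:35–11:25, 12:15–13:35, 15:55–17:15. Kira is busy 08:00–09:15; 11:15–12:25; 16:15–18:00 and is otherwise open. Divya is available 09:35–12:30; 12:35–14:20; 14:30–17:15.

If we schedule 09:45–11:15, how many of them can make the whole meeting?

Lila free: 09:15-09:45, 10:50-13:30, 16:05-17:55.
Pita free: 09:05-09:45, 10:40-11:50, 12:15-13:05, 14:05-16:25.
Jonas free: 08:35-11:25, 12:15-13:35, 15:55-17:15.
Kira free: 09:15-11:15, 12:25-16:15 (invert busy blocks within the working day).
Divya free: 09:35-12:30, 12:35-14:20, 14:30-17:15.
Jonas, Kira, and Divya can make the full 09:45-11:15 slot — that's 3.

3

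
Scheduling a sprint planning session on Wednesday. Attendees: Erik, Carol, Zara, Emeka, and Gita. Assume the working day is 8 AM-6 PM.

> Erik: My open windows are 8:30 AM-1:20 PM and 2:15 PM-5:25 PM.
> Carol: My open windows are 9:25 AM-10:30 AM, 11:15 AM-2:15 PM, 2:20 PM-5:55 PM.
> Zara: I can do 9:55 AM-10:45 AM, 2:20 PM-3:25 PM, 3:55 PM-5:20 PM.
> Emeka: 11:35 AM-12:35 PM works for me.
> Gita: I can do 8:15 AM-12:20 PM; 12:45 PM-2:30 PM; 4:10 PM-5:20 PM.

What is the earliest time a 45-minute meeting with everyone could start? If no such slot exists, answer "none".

Erik ∩ Carol: 09:25-10:30, 11:15-13:20, 14:20-17:25.
Erik ∩ Carol ∩ Zara: 09:55-10:30, 14:20-15:25, 15:55-17:20.
Erik ∩ Carol ∩ Zara ∩ Emeka: ∅.
Erik ∩ Carol ∩ Zara ∩ Emeka ∩ Gita: ∅.
There is no time when everyone is free.
No common window is at least 45 minutes long.

none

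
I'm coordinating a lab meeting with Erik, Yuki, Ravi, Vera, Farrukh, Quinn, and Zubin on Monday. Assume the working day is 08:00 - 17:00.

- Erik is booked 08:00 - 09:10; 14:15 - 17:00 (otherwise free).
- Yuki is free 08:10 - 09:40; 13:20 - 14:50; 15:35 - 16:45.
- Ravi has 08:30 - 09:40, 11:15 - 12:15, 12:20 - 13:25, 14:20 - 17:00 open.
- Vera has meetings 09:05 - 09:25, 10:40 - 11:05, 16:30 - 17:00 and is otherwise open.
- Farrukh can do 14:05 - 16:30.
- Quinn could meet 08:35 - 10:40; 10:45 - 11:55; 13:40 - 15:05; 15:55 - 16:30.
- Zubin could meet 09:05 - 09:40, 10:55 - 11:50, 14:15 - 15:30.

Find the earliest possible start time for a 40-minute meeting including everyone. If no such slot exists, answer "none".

Erik free: 09:10-14:15 (invert busy blocks within the working day).
Yuki free: 08:10-09:40, 13:20-14:50, 15:35-16:45.
Ravi free: 08:30-09:40, 11:15-12:15, 12:20-13:25, 14:20-17:00.
Vera free: 08:00-09:05, 09:25-10:40, 11:05-16:30 (invert busy blocks within the working day).
Farrukh free: 14:05-16:30.
Quinn free: 08:35-10:40, 10:45-11:55, 13:40-15:05, 15:55-16:30.
Zubin free: 09:05-09:40, 10:55-11:50, 14:15-15:30.
Erik ∩ Yuki: 09:10-09:40, 13:20-14:15.
Erik ∩ Yuki ∩ Ravi: 09:10-09:40, 13:20-13:25.
Erik ∩ Yuki ∩ Ravi ∩ Vera: 09:25-09:40, 13:20-13:25.
Erik ∩ Yuki ∩ Ravi ∩ Vera ∩ Farrukh: ∅.
Erik ∩ Yuki ∩ Ravi ∩ Vera ∩ Farrukh ∩ Quinn: ∅.
Erik ∩ Yuki ∩ Ravi ∩ Vera ∩ Farrukh ∩ Quinn ∩ Zubin: ∅.
There is no time when everyone is free.
No common window is at least 40 minutes long.

none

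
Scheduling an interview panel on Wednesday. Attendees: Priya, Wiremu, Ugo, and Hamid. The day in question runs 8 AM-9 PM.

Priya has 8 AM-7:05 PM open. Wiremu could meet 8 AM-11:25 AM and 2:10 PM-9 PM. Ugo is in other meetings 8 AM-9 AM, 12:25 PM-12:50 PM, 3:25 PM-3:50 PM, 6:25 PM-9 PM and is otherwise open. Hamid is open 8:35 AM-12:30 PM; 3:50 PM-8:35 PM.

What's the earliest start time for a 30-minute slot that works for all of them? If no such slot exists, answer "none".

09:00

Priya free: 08:00-19:05.
Wiremu free: 08:00-11:25, 14:10-21:00.
Ugo free: 09:00-12:25, 12:50-15:25, 15:50-18:25 (invert busy blocks within the working day).
Hamid free: 08:35-12:30, 15:50-20:35.
Priya ∩ Wiremu: 08:00-11:25, 14:10-19:05.
Priya ∩ Wiremu ∩ Ugo: 09:00-11:25, 14:10-15:25, 15:50-18:25.
Priya ∩ Wiremu ∩ Ugo ∩ Hamid: 09:00-11:25, 15:50-18:25.
So the common availability across everyone is 09:00-11:25, 15:50-18:25.
The first common window of at least 30 minutes is 09:00-11:25, so the earliest start is 09:00.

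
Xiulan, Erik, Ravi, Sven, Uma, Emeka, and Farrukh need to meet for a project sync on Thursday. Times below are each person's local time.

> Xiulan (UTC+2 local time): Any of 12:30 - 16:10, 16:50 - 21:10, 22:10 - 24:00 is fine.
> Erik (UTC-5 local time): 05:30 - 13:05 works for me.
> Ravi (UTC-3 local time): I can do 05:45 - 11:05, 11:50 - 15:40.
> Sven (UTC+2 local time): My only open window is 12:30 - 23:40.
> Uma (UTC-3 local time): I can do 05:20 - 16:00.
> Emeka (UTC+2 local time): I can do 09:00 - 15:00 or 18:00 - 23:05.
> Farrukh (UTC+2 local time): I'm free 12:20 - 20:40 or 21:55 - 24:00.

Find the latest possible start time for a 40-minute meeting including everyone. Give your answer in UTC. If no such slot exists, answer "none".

17:25

Xiulan in UTC: 10:30-14:10, 14:50-19:10, 20:10-22:00 (subtract 2h to convert from UTC+2).
Erik in UTC: 10:30-18:05 (add 5h to convert from UTC-5).
Ravi in UTC: 08:45-14:05, 14:50-18:40 (add 3h to convert from UTC-3).
Sven in UTC: 10:30-21:40 (subtract 2h to convert from UTC+2).
Uma in UTC: 08:20-19:00 (add 3h to convert from UTC-3).
Emeka in UTC: 07:00-13:00, 16:00-21:05 (subtract 2h to convert from UTC+2).
Farrukh in UTC: 10:20-18:40, 19:55-22:00 (subtract 2h to convert from UTC+2).
Xiulan ∩ Erik: 10:30-14:10, 14:50-18:05.
Xiulan ∩ Erik ∩ Ravi: 10:30-14:05, 14:50-18:05.
Xiulan ∩ Erik ∩ Ravi ∩ Sven: 10:30-14:05, 14:50-18:05.
Xiulan ∩ Erik ∩ Ravi ∩ Sven ∩ Uma: 10:30-14:05, 14:50-18:05.
Xiulan ∩ Erik ∩ Ravi ∩ Sven ∩ Uma ∩ Emeka: 10:30-13:00, 16:00-18:05.
Xiulan ∩ Erik ∩ Ravi ∩ Sven ∩ Uma ∩ Emeka ∩ Farrukh: 10:30-13:00, 16:00-18:05.
So the common availability across everyone is 10:30-13:00, 16:00-18:05.
The last common window of at least 40 minutes is 16:00-18:05; a 40-minute meeting can start as late as 17:25 and still end by 18:05.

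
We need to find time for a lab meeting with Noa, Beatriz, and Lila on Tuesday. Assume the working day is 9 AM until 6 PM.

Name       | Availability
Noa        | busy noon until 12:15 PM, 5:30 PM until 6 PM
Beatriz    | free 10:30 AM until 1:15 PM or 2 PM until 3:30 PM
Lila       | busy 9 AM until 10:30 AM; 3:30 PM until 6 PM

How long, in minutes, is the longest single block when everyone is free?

90

Noa free: 09:00-12:00, 12:15-17:30 (invert busy blocks within the working day).
Beatriz free: 10:30-13:15, 14:00-15:30.
Lila free: 10:30-15:30 (invert busy blocks within the working day).
Noa ∩ Beatriz: 10:30-12:00, 12:15-13:15, 14:00-15:30.
Noa ∩ Beatriz ∩ Lila: 10:30-12:00, 12:15-13:15, 14:00-15:30.
The longest is 10:30-12:00 at 90 minutes.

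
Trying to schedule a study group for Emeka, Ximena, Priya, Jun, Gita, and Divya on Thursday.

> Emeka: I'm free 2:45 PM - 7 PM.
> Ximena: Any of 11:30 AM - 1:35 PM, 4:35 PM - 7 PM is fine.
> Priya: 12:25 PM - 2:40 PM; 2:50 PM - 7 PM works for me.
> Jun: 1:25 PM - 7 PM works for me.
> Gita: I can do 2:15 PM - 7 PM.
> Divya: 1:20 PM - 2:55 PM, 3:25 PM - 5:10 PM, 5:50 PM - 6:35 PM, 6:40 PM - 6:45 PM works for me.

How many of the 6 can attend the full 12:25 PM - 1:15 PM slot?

2

Ximena and Priya can make the full 12:25-13:15 slot — that's 2.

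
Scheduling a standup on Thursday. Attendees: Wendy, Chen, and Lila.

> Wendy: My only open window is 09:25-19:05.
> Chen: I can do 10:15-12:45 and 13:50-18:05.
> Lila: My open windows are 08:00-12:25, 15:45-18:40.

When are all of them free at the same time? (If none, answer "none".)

10:15-12:25, 15:45-18:05

Wendy ∩ Chen: 10:15-12:45, 13:50-18:05.
Wendy ∩ Chen ∩ Lila: 10:15-12:25, 15:45-18:05.
Those are the intersection windows.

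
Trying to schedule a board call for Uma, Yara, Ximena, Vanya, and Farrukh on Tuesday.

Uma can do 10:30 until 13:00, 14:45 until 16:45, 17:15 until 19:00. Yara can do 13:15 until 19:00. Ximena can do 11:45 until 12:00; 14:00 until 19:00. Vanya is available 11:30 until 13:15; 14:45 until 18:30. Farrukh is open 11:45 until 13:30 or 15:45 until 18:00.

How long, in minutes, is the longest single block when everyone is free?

Uma ∩ Yara: 14:45-16:45, 17:15-19:00.
Uma ∩ Yara ∩ Ximena: 14:45-16:45, 17:15-19:00.
Uma ∩ Yara ∩ Ximena ∩ Vanya: 14:45-16:45, 17:15-18:30.
Uma ∩ Yara ∩ Ximena ∩ Vanya ∩ Farrukh: 15:45-16:45, 17:15-18:00.
Those are the intersection windows.
The longest is 15:45-16:45 at 60 minutes.

60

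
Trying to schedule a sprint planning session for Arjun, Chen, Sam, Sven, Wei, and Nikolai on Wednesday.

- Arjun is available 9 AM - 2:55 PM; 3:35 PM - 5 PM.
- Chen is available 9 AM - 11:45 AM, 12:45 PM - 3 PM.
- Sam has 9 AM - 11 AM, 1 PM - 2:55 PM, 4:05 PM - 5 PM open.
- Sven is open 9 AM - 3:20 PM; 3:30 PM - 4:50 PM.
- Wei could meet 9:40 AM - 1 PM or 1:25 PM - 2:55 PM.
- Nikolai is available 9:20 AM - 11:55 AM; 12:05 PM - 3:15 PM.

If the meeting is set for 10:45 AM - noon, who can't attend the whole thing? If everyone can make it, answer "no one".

Arjun: free for 10:45-12:00. Chen: not fully free for 10:45-12:00. Sam: not fully free for 10:45-12:00. Sven: free for 10:45-12:00. Wei: free for 10:45-12:00. Nikolai: not fully free for 10:45-12:00.

Chen, Nikolai, Sam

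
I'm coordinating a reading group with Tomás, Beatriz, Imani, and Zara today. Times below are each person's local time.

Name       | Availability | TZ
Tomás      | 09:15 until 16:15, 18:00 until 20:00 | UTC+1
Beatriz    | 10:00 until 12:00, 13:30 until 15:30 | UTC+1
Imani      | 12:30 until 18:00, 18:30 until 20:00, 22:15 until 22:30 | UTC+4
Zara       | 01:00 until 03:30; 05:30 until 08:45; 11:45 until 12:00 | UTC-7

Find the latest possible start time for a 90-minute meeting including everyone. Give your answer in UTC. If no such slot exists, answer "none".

Tomás in UTC: 08:15-15:15, 17:00-19:00 (subtract 1h to convert from UTC+1).
Beatriz in UTC: 09:00-11:00, 12:30-14:30 (subtract 1h to convert from UTC+1).
Imani in UTC: 08:30-14:00, 14:30-16:00, 18:15-18:30 (subtract 4h to convert from UTC+4).
Zara in UTC: 08:00-10:30, 12:30-15:45, 18:45-19:00 (add 7h to convert from UTC-7).
Tomás ∩ Beatriz: 09:00-11:00, 12:30-14:30.
Tomás ∩ Beatriz ∩ Imani: 09:00-11:00, 12:30-14:00.
Tomás ∩ Beatriz ∩ Imani ∩ Zara: 09:00-10:30, 12:30-14:00.
So the common availability across everyone is 09:00-10:30, 12:30-14:00.
The last common window of at least 90 minutes is 12:30-14:00; a 90-minute meeting can start as late as 12:30 and still end by 14:00.

12:30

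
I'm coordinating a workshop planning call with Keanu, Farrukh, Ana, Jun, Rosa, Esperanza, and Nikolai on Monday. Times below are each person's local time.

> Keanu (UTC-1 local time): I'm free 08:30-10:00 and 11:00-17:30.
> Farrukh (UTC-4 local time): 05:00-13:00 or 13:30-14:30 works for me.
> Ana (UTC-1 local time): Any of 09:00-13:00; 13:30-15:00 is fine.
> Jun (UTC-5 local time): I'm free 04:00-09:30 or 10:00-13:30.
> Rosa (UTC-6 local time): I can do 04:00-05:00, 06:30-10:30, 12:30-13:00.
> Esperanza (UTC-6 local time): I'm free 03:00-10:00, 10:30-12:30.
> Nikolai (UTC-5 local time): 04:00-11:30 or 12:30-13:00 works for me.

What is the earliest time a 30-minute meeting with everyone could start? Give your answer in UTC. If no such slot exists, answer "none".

Keanu in UTC: 09:30-11:00, 12:00-18:30 (add 1h to convert from UTC-1).
Farrukh in UTC: 09:00-17:00, 17:30-18:30 (add 4h to convert from UTC-4).
Ana in UTC: 10:00-14:00, 14:30-16:00 (add 1h to convert from UTC-1).
Jun in UTC: 09:00-14:30, 15:00-18:30 (add 5h to convert from UTC-5).
Rosa in UTC: 10:00-11:00, 12:30-16:30, 18:30-19:00 (add 6h to convert from UTC-6).
Esperanza in UTC: 09:00-16:00, 16:30-18:30 (add 6h to convert from UTC-6).
Nikolai in UTC: 09:00-16:30, 17:30-18:00 (add 5h to convert from UTC-5).
Keanu ∩ Farrukh: 09:30-11:00, 12:00-17:00, 17:30-18:30.
Keanu ∩ Farrukh ∩ Ana: 10:00-11:00, 12:00-14:00, 14:30-16:00.
Keanu ∩ Farrukh ∩ Ana ∩ Jun: 10:00-11:00, 12:00-14:00, 15:00-16:00.
Keanu ∩ Farrukh ∩ Ana ∩ Jun ∩ Rosa: 10:00-11:00, 12:30-14:00, 15:00-16:00.
Keanu ∩ Farrukh ∩ Ana ∩ Jun ∩ Rosa ∩ Esperanza: 10:00-11:00, 12:30-14:00, 15:00-16:00.
Keanu ∩ Farrukh ∩ Ana ∩ Jun ∩ Rosa ∩ Esperanza ∩ Nikolai: 10:00-11:00, 12:30-14:00, 15:00-16:00.
So the common availability across everyone is 10:00-11:00, 12:30-14:00, 15:00-16:00.
The first common window of at least 30 minutes is 10:00-11:00, so the earliest start is 10:00.

10:00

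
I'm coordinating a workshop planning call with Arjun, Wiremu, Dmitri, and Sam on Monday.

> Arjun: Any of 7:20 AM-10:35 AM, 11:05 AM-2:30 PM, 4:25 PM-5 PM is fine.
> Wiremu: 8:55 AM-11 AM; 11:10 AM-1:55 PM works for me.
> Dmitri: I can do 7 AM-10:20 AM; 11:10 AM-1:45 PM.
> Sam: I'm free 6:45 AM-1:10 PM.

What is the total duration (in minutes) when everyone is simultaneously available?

Arjun ∩ Wiremu: 08:55-10:35, 11:10-13:55.
Arjun ∩ Wiremu ∩ Dmitri: 08:55-10:20, 11:10-13:45.
Arjun ∩ Wiremu ∩ Dmitri ∩ Sam: 08:55-10:20, 11:10-13:10.
So the common availability across everyone is 08:55-10:20, 11:10-13:10.
Summing the common windows: 85 + 120 = 205 minutes.

205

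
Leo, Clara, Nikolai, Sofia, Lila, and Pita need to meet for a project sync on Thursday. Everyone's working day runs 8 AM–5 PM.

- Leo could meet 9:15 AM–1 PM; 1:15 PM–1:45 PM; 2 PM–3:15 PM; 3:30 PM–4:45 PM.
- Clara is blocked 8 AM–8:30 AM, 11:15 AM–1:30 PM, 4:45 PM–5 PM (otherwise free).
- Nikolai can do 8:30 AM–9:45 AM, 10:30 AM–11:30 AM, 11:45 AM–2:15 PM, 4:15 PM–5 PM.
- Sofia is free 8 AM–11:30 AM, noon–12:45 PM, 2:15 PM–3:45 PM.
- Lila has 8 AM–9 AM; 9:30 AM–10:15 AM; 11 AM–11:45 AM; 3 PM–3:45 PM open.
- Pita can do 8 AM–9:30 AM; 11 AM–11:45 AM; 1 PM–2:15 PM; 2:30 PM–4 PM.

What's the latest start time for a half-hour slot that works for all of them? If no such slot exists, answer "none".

none

Leo free: 09:15-13:00, 13:15-13:45, 14:00-15:15, 15:30-16:45.
Clara free: 08:30-11:15, 13:30-16:45 (invert busy blocks within the working day).
Nikolai free: 08:30-09:45, 10:30-11:30, 11:45-14:15, 16:15-17:00.
Sofia free: 08:00-11:30, 12:00-12:45, 14:15-15:45.
Lila free: 08:00-09:00, 09:30-10:15, 11:00-11:45, 15:00-15:45.
Pita free: 08:00-09:30, 11:00-11:45, 13:00-14:15, 14:30-16:00.
Leo ∩ Clara: 09:15-11:15, 13:30-13:45, 14:00-15:15, 15:30-16:45.
Leo ∩ Clara ∩ Nikolai: 09:15-09:45, 10:30-11:15, 13:30-13:45, 14:00-14:15, 16:15-16:45.
Leo ∩ Clara ∩ Nikolai ∩ Sofia: 09:15-09:45, 10:30-11:15.
Leo ∩ Clara ∩ Nikolai ∩ Sofia ∩ Lila: 09:30-09:45, 11:00-11:15.
Leo ∩ Clara ∩ Nikolai ∩ Sofia ∩ Lila ∩ Pita: 11:00-11:15.
No common window is at least 30 minutes long.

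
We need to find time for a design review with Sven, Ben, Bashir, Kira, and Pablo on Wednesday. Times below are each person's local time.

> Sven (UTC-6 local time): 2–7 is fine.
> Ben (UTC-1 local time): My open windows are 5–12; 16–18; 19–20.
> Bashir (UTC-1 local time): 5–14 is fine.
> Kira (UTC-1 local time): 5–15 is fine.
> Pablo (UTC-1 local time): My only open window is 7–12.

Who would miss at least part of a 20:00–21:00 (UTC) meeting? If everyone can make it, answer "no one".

Sven in UTC: 08:00-13:00 (add 6h to convert from UTC-6).
Ben in UTC: 06:00-13:00, 17:00-19:00, 20:00-21:00 (add 1h to convert from UTC-1).
Bashir in UTC: 06:00-15:00 (add 1h to convert from UTC-1).
Kira in UTC: 06:00-16:00 (add 1h to convert from UTC-1).
Pablo in UTC: 08:00-13:00 (add 1h to convert from UTC-1).
Sven: not fully free for 20:00-21:00. Ben: free for 20:00-21:00. Bashir: not fully free for 20:00-21:00. Kira: not fully free for 20:00-21:00. Pablo: not fully free for 20:00-21:00.

Bashir, Kira, Pablo, Sven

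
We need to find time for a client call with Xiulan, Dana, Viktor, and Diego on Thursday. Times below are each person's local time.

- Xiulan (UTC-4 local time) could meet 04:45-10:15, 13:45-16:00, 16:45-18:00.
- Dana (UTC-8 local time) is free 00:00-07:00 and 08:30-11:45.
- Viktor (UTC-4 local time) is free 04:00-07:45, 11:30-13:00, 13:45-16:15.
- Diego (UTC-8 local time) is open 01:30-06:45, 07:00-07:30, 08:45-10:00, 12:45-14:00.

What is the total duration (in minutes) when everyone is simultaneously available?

Xiulan in UTC: 08:45-14:15, 17:45-20:00, 20:45-22:00 (add 4h to convert from UTC-4).
Dana in UTC: 08:00-15:00, 16:30-19:45 (add 8h to convert from UTC-8).
Viktor in UTC: 08:00-11:45, 15:30-17:00, 17:45-20:15 (add 4h to convert from UTC-4).
Diego in UTC: 09:30-14:45, 15:00-15:30, 16:45-18:00, 20:45-22:00 (add 8h to convert from UTC-8).
Xiulan ∩ Dana: 08:45-14:15, 17:45-19:45.
Xiulan ∩ Dana ∩ Viktor: 08:45-11:45, 17:45-19:45.
Xiulan ∩ Dana ∩ Viktor ∩ Diego: 09:30-11:45, 17:45-18:00.
Summing the common windows: 135 + 15 = 150 minutes.

150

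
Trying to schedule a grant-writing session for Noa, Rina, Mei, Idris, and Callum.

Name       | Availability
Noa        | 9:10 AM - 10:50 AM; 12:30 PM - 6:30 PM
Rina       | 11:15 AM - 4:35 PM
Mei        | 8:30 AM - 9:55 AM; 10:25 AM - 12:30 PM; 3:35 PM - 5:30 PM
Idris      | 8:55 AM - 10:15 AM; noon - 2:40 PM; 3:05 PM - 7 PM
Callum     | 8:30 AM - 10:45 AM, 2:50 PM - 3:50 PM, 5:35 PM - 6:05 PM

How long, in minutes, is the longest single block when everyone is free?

Noa ∩ Rina: 12:30-16:35.
Noa ∩ Rina ∩ Mei: 15:35-16:35.
Noa ∩ Rina ∩ Mei ∩ Idris: 15:35-16:35.
Noa ∩ Rina ∩ Mei ∩ Idris ∩ Callum: 15:35-15:50.
The longest is 15:35-15:50 at 15 minutes.

15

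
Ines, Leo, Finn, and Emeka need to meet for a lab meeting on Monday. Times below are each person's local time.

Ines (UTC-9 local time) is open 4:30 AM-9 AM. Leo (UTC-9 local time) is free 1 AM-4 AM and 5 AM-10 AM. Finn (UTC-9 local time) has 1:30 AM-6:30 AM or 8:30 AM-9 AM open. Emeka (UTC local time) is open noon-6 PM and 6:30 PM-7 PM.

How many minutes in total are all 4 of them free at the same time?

Ines in UTC: 13:30-18:00 (add 9h to convert from UTC-9).
Leo in UTC: 10:00-13:00, 14:00-19:00 (add 9h to convert from UTC-9).
Finn in UTC: 10:30-15:30, 17:30-18:00 (add 9h to convert from UTC-9).
Emeka in UTC: 12:00-18:00, 18:30-19:00.
Ines ∩ Leo: 14:00-18:00.
Ines ∩ Leo ∩ Finn: 14:00-15:30, 17:30-18:00.
Ines ∩ Leo ∩ Finn ∩ Emeka: 14:00-15:30, 17:30-18:00.
So the common availability across everyone is 14:00-15:30, 17:30-18:00.
Summing the common windows: 90 + 30 = 120 minutes.

120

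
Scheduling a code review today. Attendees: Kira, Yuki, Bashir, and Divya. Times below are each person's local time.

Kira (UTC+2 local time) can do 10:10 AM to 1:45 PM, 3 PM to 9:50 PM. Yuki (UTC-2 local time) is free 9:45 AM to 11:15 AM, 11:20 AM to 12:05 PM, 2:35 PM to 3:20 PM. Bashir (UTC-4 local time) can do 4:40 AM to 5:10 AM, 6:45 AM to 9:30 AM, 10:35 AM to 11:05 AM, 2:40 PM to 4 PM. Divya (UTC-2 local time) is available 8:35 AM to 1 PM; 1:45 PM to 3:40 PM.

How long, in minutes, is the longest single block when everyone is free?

Kira in UTC: 08:10-11:45, 13:00-19:50 (subtract 2h to convert from UTC+2).
Yuki in UTC: 11:45-13:15, 13:20-14:05, 16:35-17:20 (add 2h to convert from UTC-2).
Bashir in UTC: 08:40-09:10, 10:45-13:30, 14:35-15:05, 18:40-20:00 (add 4h to convert from UTC-4).
Divya in UTC: 10:35-15:00, 15:45-17:40 (add 2h to convert from UTC-2).
Kira ∩ Yuki: 13:00-13:15, 13:20-14:05, 16:35-17:20.
Kira ∩ Yuki ∩ Bashir: 13:00-13:15, 13:20-13:30.
Kira ∩ Yuki ∩ Bashir ∩ Divya: 13:00-13:15, 13:20-13:30.
Those are the intersection windows.
The longest is 13:00-13:15 at 15 minutes.

15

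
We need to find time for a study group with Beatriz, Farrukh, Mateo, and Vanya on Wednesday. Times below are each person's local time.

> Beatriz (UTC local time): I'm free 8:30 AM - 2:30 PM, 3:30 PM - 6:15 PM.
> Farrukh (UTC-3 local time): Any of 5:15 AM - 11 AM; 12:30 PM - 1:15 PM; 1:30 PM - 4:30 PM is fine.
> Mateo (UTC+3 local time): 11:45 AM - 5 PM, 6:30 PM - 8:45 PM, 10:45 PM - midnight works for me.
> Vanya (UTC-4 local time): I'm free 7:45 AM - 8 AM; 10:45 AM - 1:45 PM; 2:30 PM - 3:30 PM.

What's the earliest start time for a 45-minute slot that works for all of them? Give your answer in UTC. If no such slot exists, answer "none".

15:30

Beatriz in UTC: 08:30-14:30, 15:30-18:15.
Farrukh in UTC: 08:15-14:00, 15:30-16:15, 16:30-19:30 (add 3h to convert from UTC-3).
Mateo in UTC: 08:45-14:00, 15:30-17:45, 19:45-21:00 (subtract 3h to convert from UTC+3).
Vanya in UTC: 11:45-12:00, 14:45-17:45, 18:30-19:30 (add 4h to convert from UTC-4).
Beatriz ∩ Farrukh: 08:30-14:00, 15:30-16:15, 16:30-18:15.
Beatriz ∩ Farrukh ∩ Mateo: 08:45-14:00, 15:30-16:15, 16:30-17:45.
Beatriz ∩ Farrukh ∩ Mateo ∩ Vanya: 11:45-12:00, 15:30-16:15, 16:30-17:45.
The first common window of at least 45 minutes is 15:30-16:15, so the earliest start is 15:30.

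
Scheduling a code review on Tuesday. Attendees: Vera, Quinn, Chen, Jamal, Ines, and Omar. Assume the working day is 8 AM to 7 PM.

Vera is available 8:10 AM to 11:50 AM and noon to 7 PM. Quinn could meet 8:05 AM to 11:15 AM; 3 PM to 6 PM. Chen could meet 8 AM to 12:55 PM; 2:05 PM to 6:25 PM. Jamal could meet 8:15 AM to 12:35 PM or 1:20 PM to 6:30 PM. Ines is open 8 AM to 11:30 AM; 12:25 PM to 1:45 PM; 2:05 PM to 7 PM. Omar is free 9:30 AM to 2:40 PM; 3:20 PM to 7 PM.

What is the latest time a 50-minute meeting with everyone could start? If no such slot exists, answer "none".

17:10

Vera ∩ Quinn: 08:10-11:15, 15:00-18:00.
Vera ∩ Quinn ∩ Chen: 08:10-11:15, 15:00-18:00.
Vera ∩ Quinn ∩ Chen ∩ Jamal: 08:15-11:15, 15:00-18:00.
Vera ∩ Quinn ∩ Chen ∩ Jamal ∩ Ines: 08:15-11:15, 15:00-18:00.
Vera ∩ Quinn ∩ Chen ∩ Jamal ∩ Ines ∩ Omar: 09:30-11:15, 15:20-18:00.
Those are the intersection windows.
The last common window of at least 50 minutes is 15:20-18:00; a 50-minute meeting can start as late as 17:10 and still end by 18:00.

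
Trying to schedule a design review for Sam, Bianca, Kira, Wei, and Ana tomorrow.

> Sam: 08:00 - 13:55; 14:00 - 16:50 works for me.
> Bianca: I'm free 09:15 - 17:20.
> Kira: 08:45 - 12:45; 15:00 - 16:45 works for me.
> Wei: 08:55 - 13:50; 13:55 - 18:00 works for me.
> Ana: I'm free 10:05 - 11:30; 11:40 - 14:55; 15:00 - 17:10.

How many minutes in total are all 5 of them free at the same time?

Sam ∩ Bianca: 09:15-13:55, 14:00-16:50.
Sam ∩ Bianca ∩ Kira: 09:15-12:45, 15:00-16:45.
Sam ∩ Bianca ∩ Kira ∩ Wei: 09:15-12:45, 15:00-16:45.
Sam ∩ Bianca ∩ Kira ∩ Wei ∩ Ana: 10:05-11:30, 11:40-12:45, 15:00-16:45.
So the common availability across everyone is 10:05-11:30, 11:40-12:45, 15:00-16:45.
Summing the common windows: 85 + 65 + 105 = 255 minutes.

255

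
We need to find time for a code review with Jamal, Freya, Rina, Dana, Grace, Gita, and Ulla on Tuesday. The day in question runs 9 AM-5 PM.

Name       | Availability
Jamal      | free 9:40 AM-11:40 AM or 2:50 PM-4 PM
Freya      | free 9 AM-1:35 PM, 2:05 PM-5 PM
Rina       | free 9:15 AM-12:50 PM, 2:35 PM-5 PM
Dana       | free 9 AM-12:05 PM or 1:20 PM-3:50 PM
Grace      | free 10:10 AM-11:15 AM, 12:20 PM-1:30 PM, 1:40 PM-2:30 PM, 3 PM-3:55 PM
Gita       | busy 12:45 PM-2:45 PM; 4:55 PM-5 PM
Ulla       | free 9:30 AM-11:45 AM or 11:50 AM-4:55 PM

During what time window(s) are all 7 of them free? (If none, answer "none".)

10:10-11:15, 15:00-15:50

Jamal free: 09:40-11:40, 14:50-16:00.
Freya free: 09:00-13:35, 14:05-17:00.
Rina free: 09:15-12:50, 14:35-17:00.
Dana free: 09:00-12:05, 13:20-15:50.
Grace free: 10:10-11:15, 12:20-13:30, 13:40-14:30, 15:00-15:55.
Gita free: 09:00-12:45, 14:45-16:55 (invert busy blocks within the working day).
Ulla free: 09:30-11:45, 11:50-16:55.
Jamal ∩ Freya: 09:40-11:40, 14:50-16:00.
Jamal ∩ Freya ∩ Rina: 09:40-11:40, 14:50-16:00.
Jamal ∩ Freya ∩ Rina ∩ Dana: 09:40-11:40, 14:50-15:50.
Jamal ∩ Freya ∩ Rina ∩ Dana ∩ Grace: 10:10-11:15, 15:00-15:50.
Jamal ∩ Freya ∩ Rina ∩ Dana ∩ Grace ∩ Gita: 10:10-11:15, 15:00-15:50.
Jamal ∩ Freya ∩ Rina ∩ Dana ∩ Grace ∩ Gita ∩ Ulla: 10:10-11:15, 15:00-15:50.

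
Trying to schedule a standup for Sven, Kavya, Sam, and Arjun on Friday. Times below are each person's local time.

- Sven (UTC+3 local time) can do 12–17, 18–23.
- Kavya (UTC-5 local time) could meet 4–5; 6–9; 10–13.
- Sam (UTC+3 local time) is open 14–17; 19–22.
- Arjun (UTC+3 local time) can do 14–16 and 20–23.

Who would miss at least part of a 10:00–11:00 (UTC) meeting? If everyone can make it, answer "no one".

Arjun, Kavya, Sam

Sven in UTC: 09:00-14:00, 15:00-20:00 (subtract 3h to convert from UTC+3).
Kavya in UTC: 09:00-10:00, 11:00-14:00, 15:00-18:00 (add 5h to convert from UTC-5).
Sam in UTC: 11:00-14:00, 16:00-19:00 (subtract 3h to convert from UTC+3).
Arjun in UTC: 11:00-13:00, 17:00-20:00 (subtract 3h to convert from UTC+3).
Sven: free for 10:00-11:00. Kavya: not fully free for 10:00-11:00. Sam: not fully free for 10:00-11:00. Arjun: not fully free for 10:00-11:00.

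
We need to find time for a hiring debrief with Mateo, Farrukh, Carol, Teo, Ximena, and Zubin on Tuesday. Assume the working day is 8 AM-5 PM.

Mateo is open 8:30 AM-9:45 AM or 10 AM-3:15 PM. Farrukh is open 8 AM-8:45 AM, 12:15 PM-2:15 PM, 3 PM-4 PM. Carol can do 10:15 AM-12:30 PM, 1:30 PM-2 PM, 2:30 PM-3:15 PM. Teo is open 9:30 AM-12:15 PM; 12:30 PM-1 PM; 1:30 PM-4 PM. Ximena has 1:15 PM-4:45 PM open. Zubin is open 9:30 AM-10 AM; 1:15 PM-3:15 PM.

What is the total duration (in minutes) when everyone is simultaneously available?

45

Mateo ∩ Farrukh: 08:30-08:45, 12:15-14:15, 15:00-15:15.
Mateo ∩ Farrukh ∩ Carol: 12:15-12:30, 13:30-14:00, 15:00-15:15.
Mateo ∩ Farrukh ∩ Carol ∩ Teo: 13:30-14:00, 15:00-15:15.
Mateo ∩ Farrukh ∩ Carol ∩ Teo ∩ Ximena: 13:30-14:00, 15:00-15:15.
Mateo ∩ Farrukh ∩ Carol ∩ Teo ∩ Ximena ∩ Zubin: 13:30-14:00, 15:00-15:15.
Summing the common windows: 30 + 15 = 45 minutes.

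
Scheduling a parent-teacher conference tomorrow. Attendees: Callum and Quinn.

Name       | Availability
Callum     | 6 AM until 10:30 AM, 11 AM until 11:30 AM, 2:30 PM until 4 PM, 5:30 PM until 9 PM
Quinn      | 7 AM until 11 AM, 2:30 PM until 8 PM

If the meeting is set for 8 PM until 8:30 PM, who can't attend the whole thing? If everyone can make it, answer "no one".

Quinn

Callum: free for 20:00-20:30. Quinn: not fully free for 20:00-20:30.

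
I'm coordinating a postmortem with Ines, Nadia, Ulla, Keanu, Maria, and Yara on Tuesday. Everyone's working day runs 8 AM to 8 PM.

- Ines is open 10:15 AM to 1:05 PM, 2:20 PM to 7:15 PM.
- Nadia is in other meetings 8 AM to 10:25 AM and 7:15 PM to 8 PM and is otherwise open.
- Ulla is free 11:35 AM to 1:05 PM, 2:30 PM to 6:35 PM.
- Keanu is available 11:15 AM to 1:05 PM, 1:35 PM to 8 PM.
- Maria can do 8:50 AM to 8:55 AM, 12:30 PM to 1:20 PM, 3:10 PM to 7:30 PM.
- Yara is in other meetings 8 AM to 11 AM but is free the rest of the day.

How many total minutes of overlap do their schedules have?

240

Ines free: 10:15-13:05, 14:20-19:15.
Nadia free: 10:25-19:15 (invert busy blocks within the working day).
Ulla free: 11:35-13:05, 14:30-18:35.
Keanu free: 11:15-13:05, 13:35-20:00.
Maria free: 08:50-08:55, 12:30-13:20, 15:10-19:30.
Yara free: 11:00-20:00 (invert busy blocks within the working day).
Ines ∩ Nadia: 10:25-13:05, 14:20-19:15.
Ines ∩ Nadia ∩ Ulla: 11:35-13:05, 14:30-18:35.
Ines ∩ Nadia ∩ Ulla ∩ Keanu: 11:35-13:05, 14:30-18:35.
Ines ∩ Nadia ∩ Ulla ∩ Keanu ∩ Maria: 12:30-13:05, 15:10-18:35.
Ines ∩ Nadia ∩ Ulla ∩ Keanu ∩ Maria ∩ Yara: 12:30-13:05, 15:10-18:35.
Summing the common windows: 35 + 205 = 240 minutes.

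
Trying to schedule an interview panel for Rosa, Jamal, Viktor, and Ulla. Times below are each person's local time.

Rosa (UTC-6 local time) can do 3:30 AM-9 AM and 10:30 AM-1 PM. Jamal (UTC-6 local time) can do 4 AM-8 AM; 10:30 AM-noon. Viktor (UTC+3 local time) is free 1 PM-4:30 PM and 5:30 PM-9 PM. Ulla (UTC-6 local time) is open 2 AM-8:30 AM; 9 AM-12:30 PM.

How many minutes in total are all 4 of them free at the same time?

Rosa in UTC: 09:30-15:00, 16:30-19:00 (add 6h to convert from UTC-6).
Jamal in UTC: 10:00-14:00, 16:30-18:00 (add 6h to convert from UTC-6).
Viktor in UTC: 10:00-13:30, 14:30-18:00 (subtract 3h to convert from UTC+3).
Ulla in UTC: 08:00-14:30, 15:00-18:30 (add 6h to convert from UTC-6).
Rosa ∩ Jamal: 10:00-14:00, 16:30-18:00.
Rosa ∩ Jamal ∩ Viktor: 10:00-13:30, 16:30-18:00.
Rosa ∩ Jamal ∩ Viktor ∩ Ulla: 10:00-13:30, 16:30-18:00.
Summing the common windows: 210 + 90 = 300 minutes.

300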